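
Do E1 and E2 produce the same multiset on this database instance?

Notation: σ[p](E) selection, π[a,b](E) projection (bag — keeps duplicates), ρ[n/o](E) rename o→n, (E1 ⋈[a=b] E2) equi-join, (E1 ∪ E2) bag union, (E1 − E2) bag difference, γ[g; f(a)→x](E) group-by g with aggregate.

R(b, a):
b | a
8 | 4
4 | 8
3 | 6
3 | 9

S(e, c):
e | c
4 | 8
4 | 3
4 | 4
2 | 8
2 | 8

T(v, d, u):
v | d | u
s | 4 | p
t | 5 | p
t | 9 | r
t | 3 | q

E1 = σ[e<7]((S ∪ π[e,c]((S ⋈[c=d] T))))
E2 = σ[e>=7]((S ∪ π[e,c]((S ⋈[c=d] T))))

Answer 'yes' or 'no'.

E1 row counts bottom-up:
  S → 5
  S → 5
  T → 4
  (S ⋈[c=d] T) → 2
  π[e,c]((S ⋈[c=d] T)) → 2
  (S ∪ π[e,c]((S ⋈[c=d] T))) → 7
  σ[e<7]((S ∪ π[e,c]((S ⋈[c=d] T)))) → 7
E2 row counts bottom-up:
  S → 5
  S → 5
  T → 4
  (S ⋈[c=d] T) → 2
  π[e,c]((S ⋈[c=d] T)) → 2
  (S ∪ π[e,c]((S ⋈[c=d] T))) → 7
  σ[e>=7]((S ∪ π[e,c]((S ⋈[c=d] T)))) → 0

E1 result:
e | c
2 | 8
2 | 8
4 | 3
4 | 3
4 | 4
4 | 4
4 | 8
E2 result:
e | c
(0 rows)
Witness: (4, 3) appears 2× in E1 but 0× in E2.

no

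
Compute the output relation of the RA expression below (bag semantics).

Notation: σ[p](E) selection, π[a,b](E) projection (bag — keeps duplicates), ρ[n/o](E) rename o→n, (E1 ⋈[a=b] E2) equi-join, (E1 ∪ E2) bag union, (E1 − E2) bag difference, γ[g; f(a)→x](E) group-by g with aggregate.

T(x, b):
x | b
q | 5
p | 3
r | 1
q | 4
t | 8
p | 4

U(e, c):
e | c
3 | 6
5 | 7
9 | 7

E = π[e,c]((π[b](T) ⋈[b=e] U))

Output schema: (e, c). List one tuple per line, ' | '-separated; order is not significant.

Row counts bottom-up:
  T → 6
  π[b](T) → 6
  U → 3
  (π[b](T) ⋈[b=e] U) → 2
  π[e,c]((π[b](T) ⋈[b=e] U)) → 2

== RESULT ==
e | c
3 | 6
5 | 7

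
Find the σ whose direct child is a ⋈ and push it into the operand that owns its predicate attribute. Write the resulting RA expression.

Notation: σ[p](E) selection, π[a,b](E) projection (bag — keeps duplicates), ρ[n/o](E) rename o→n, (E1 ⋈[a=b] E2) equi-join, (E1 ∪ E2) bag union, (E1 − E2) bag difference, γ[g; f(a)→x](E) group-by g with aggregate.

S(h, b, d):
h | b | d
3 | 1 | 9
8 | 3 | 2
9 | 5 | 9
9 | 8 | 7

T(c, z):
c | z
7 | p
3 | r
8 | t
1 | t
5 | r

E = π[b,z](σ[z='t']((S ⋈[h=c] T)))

σ filters on z, owned by the right side.
E' = π[b,z]((S ⋈[h=c] σ[z='t'](T)))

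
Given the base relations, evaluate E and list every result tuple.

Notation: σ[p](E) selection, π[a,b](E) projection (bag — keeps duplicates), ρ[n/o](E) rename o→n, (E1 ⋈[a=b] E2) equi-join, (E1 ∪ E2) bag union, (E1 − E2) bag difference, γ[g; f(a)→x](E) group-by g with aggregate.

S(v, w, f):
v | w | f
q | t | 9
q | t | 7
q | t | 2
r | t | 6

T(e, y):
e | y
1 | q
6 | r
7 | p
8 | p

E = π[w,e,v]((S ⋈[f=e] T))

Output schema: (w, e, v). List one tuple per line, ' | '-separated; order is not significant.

Per-node cardinality:
  S → 4
  T → 4
  (S ⋈[f=e] T) → 2
  π[w,e,v]((S ⋈[f=e] T)) → 2

== RESULT ==
w | e | v
t | 6 | r
t | 7 | q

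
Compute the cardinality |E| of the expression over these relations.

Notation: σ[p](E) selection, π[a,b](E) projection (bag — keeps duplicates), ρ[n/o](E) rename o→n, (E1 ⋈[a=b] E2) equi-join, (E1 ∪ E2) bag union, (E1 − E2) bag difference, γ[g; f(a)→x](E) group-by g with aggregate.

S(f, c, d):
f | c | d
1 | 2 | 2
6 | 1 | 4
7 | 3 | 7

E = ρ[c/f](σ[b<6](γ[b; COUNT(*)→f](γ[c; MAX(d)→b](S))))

Row counts bottom-up:
  S → 3
  γ[c; MAX(d)→b](S) → 3
  γ[b; COUNT(*)→f](γ[c; MAX(d)→b](S)) → 3
  σ[b<6](γ[b; COUNT(*)→f](γ[c; MAX(d)→b](S))) → 2
  ρ[c/f](σ[b<6](γ[b; COUNT(*)→f](γ[c; MAX(d)→b](S)))) → 2

|E| = 2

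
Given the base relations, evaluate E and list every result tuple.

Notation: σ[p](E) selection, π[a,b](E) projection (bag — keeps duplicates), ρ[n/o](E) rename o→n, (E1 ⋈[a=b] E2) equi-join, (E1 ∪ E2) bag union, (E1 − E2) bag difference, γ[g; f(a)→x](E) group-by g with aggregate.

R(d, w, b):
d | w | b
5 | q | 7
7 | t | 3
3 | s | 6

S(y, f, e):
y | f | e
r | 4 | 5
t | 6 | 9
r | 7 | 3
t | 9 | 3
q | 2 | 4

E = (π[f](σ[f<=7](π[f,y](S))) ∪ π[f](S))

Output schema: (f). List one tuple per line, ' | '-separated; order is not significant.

Per-node cardinality:
  S → 5
  π[f,y](S) → 5
  σ[f<=7](π[f,y](S)) → 4
  π[f](σ[f<=7](π[f,y](S))) → 4
  S → 5
  π[f](S) → 5
  (π[f](σ[f<=7](π[f,y](S))) ∪ π[f](S)) → 9

== RESULT ==
f
2
2
4
4
6
6
7
7
9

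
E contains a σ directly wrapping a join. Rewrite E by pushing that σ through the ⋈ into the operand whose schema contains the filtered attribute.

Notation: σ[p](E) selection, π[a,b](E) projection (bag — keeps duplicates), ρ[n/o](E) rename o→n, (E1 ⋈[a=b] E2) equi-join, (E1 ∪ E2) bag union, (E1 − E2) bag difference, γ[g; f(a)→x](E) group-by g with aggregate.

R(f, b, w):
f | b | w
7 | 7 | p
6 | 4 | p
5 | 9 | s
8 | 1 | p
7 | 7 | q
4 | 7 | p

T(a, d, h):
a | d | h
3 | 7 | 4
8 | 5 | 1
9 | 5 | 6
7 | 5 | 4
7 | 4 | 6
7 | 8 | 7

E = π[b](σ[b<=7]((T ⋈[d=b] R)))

σ filters on b, owned by the right side.
E' = π[b]((T ⋈[d=b] σ[b<=7](R)))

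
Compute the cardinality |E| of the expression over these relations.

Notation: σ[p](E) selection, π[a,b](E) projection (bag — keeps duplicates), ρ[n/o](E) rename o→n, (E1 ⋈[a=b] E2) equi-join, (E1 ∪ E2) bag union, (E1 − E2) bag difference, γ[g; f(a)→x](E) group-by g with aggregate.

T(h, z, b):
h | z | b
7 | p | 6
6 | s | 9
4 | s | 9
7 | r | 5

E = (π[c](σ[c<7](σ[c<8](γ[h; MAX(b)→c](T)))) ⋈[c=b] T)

Per-node cardinality:
  T → 4
  γ[h; MAX(b)→c](T) → 3
  σ[c<8](γ[h; MAX(b)→c](T)) → 1
  σ[c<7](σ[c<8](γ[h; MAX(b)→c](T))) → 1
  π[c](σ[c<7](σ[c<8](γ[h; MAX(b)→c](T)))) → 1
  T → 4
  (π[c](σ[c<7](σ[c<8](γ[h; MAX(b)→c](T)))) ⋈[c=b] T) → 1

|E| = 1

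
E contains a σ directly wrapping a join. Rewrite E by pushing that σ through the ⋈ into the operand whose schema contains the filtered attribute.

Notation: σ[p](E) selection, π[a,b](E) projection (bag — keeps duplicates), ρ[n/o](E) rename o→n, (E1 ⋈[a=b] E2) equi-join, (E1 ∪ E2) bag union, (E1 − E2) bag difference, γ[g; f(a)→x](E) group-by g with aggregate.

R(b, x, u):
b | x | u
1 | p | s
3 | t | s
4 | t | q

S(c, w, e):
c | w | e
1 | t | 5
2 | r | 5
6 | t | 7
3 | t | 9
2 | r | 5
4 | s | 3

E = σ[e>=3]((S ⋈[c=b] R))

σ filters on e, owned by the left side.
E' = (σ[e>=3](S) ⋈[c=b] R)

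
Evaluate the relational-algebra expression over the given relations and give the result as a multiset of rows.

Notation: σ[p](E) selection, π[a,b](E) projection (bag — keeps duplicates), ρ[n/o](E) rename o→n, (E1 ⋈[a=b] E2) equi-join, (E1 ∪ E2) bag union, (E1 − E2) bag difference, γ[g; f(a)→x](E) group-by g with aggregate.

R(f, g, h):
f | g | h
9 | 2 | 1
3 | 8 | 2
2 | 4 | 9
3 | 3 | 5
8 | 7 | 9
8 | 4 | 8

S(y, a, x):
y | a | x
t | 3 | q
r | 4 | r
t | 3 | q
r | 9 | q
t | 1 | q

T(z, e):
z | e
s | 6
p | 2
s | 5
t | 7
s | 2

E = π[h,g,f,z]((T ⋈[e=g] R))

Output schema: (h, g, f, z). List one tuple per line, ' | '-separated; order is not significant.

Subexpression sizes:
  T → 5
  R → 6
  (T ⋈[e=g] R) → 3
  π[h,g,f,z]((T ⋈[e=g] R)) → 3

== RESULT ==
h | g | f | z
1 | 2 | 9 | p
1 | 2 | 9 | s
9 | 7 | 8 | t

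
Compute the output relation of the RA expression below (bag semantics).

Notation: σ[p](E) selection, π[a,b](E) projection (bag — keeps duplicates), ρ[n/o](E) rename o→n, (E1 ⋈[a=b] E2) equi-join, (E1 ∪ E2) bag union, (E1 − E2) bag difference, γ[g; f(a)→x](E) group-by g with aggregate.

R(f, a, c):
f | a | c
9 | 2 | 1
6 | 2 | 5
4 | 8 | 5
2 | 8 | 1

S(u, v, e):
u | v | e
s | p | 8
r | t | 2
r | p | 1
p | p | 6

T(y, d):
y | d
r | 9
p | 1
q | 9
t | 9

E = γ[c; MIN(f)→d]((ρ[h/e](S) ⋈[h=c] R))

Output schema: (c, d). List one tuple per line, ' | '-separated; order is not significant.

Per-node cardinality:
  S → 4
  ρ[h/e](S) → 4
  R → 4
  (ρ[h/e](S) ⋈[h=c] R) → 2
  γ[c; MIN(f)→d]((ρ[h/e](S) ⋈[h=c] R)) → 1

== RESULT ==
c | d
1 | 2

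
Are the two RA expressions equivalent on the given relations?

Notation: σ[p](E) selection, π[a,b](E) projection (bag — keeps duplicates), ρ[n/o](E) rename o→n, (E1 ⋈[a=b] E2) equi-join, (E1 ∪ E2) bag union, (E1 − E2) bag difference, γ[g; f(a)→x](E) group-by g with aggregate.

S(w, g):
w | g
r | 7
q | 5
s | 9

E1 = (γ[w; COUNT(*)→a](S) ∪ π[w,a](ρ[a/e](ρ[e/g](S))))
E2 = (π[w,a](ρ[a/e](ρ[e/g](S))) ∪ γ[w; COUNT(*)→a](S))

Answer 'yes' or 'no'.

E1 per-node cardinality:
  S → 3
  γ[w; COUNT(*)→a](S) → 3
  S → 3
  ρ[e/g](S) → 3
  ρ[a/e](ρ[e/g](S)) → 3
  π[w,a](ρ[a/e](ρ[e/g](S))) → 3
  (γ[w; COUNT(*)→a](S) ∪ π[w,a](ρ[a/e](ρ[e/g](S)))) → 6
E2 per-node cardinality:
  S → 3
  ρ[e/g](S) → 3
  ρ[a/e](ρ[e/g](S)) → 3
  π[w,a](ρ[a/e](ρ[e/g](S))) → 3
  S → 3
  γ[w; COUNT(*)→a](S) → 3
  (π[w,a](ρ[a/e](ρ[e/g](S))) ∪ γ[w; COUNT(*)→a](S)) → 6

E1 and E2 produce the same multiset:
w | a
q | 1
q | 5
r | 1
r | 7
s | 1
s | 9

yes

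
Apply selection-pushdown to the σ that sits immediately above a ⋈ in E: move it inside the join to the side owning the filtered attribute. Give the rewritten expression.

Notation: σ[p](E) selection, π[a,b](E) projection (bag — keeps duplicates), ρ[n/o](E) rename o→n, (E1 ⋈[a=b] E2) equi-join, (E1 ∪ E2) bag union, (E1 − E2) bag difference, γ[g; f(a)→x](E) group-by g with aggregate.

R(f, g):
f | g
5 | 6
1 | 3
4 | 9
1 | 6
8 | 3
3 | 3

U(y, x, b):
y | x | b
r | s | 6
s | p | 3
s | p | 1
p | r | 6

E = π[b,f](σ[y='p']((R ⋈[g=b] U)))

σ filters on y, owned by the right side.
E' = π[b,f]((R ⋈[g=b] σ[y='p'](U)))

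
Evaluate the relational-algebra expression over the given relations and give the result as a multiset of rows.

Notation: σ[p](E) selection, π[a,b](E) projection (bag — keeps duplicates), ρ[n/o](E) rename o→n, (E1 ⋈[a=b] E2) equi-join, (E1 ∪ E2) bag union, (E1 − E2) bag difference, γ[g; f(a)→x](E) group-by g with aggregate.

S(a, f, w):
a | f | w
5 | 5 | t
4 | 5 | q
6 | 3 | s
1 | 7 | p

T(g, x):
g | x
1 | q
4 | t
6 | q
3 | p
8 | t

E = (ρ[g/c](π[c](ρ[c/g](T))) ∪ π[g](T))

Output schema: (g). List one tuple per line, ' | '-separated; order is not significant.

Per-node cardinality:
  T → 5
  ρ[c/g](T) → 5
  π[c](ρ[c/g](T)) → 5
  ρ[g/c](π[c](ρ[c/g](T))) → 5
  T → 5
  π[g](T) → 5
  (ρ[g/c](π[c](ρ[c/g](T))) ∪ π[g](T)) → 10

== RESULT ==
g
1
1
3
3
4
4
6
6
8
8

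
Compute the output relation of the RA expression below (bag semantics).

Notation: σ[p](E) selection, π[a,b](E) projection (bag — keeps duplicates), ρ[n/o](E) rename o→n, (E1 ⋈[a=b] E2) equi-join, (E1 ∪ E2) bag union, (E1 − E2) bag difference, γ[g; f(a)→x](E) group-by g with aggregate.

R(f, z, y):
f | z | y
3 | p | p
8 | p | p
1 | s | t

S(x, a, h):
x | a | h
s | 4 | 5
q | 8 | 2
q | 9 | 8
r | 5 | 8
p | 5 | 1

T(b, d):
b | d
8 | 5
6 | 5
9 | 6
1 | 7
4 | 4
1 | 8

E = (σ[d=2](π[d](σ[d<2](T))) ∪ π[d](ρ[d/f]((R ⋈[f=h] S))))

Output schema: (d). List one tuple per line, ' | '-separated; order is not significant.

Row counts bottom-up:
  T → 6
  σ[d<2](T) → 0
  π[d](σ[d<2](T)) → 0
  σ[d=2](π[d](σ[d<2](T))) → 0
  R → 3
  S → 5
  (R ⋈[f=h] S) → 3
  ρ[d/f]((R ⋈[f=h] S)) → 3
  π[d](ρ[d/f]((R ⋈[f=h] S))) → 3
  (σ[d=2](π[d](σ[d<2](T))) ∪ π[d](ρ[d/f]((R ⋈[f=h] S)))) → 3

== RESULT ==
d
1
8
8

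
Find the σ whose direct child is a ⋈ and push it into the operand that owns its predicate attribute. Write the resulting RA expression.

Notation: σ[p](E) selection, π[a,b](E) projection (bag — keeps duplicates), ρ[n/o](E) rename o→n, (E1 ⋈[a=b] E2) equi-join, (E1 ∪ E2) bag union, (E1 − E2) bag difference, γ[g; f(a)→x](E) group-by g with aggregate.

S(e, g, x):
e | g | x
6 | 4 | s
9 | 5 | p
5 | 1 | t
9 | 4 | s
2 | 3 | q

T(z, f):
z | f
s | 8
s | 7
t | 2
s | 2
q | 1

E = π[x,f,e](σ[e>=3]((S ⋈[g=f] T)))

σ filters on e, owned by the left side.
E' = π[x,f,e]((σ[e>=3](S) ⋈[g=f] T))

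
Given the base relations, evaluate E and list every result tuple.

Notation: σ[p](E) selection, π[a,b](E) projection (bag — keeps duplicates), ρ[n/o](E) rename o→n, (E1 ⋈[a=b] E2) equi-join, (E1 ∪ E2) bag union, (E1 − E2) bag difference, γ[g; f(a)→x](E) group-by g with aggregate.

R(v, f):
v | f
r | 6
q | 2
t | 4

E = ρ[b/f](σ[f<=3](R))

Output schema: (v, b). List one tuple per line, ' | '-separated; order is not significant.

Subexpression sizes:
  R → 3
  σ[f<=3](R) → 1
  ρ[b/f](σ[f<=3](R)) → 1

== RESULT ==
v | b
q | 2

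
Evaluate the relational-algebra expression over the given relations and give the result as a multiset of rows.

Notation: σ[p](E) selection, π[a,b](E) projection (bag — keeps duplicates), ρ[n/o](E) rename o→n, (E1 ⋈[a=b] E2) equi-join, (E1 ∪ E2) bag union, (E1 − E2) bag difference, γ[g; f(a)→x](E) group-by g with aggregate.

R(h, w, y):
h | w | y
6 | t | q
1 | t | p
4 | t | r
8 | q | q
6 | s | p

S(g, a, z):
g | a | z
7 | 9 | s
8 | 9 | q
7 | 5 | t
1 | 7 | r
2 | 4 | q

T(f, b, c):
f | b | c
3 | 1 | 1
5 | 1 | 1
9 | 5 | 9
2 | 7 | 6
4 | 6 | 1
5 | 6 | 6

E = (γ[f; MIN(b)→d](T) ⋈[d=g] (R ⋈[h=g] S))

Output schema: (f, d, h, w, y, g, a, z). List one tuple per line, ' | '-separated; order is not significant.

Stepwise |·|:
  T → 6
  γ[f; MIN(b)→d](T) → 5
  R → 5
  S → 5
  (R ⋈[h=g] S) → 2
  (γ[f; MIN(b)→d](T) ⋈[d=g] (R ⋈[h=g] S)) → 2

== RESULT ==
f | d | h | w | y | g | a | z
3 | 1 | 1 | t | p | 1 | 7 | r
5 | 1 | 1 | t | p | 1 | 7 | r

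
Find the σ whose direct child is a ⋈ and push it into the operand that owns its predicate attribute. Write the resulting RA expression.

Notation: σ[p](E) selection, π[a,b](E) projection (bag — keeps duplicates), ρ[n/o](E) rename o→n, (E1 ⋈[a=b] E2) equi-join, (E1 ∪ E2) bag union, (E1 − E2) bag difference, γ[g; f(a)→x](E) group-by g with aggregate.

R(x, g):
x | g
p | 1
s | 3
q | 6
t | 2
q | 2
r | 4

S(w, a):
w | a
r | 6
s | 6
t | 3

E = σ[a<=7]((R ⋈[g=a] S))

σ filters on a, owned by the right side.
E' = (R ⋈[g=a] σ[a<=7](S))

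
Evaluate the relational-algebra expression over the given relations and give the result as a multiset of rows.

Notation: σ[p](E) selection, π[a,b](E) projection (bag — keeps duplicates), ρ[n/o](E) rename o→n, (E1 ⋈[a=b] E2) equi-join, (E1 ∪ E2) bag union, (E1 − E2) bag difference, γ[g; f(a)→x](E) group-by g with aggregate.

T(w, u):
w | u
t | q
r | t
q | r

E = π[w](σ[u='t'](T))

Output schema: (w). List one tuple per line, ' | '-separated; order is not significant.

Row counts bottom-up:
  T → 3
  σ[u='t'](T) → 1
  π[w](σ[u='t'](T)) → 1

== RESULT ==
w
r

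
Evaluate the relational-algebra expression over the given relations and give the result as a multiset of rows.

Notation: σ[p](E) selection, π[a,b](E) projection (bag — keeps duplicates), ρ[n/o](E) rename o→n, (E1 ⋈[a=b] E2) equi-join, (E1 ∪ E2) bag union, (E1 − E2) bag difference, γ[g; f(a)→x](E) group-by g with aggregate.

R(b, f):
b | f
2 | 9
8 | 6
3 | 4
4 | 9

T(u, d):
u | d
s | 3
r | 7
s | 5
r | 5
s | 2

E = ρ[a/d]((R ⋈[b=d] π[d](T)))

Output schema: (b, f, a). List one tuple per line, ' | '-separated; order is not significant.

Per-node cardinality:
  R → 4
  T → 5
  π[d](T) → 5
  (R ⋈[b=d] π[d](T)) → 2
  ρ[a/d]((R ⋈[b=d] π[d](T))) → 2

== RESULT ==
b | f | a
2 | 9 | 2
3 | 4 | 3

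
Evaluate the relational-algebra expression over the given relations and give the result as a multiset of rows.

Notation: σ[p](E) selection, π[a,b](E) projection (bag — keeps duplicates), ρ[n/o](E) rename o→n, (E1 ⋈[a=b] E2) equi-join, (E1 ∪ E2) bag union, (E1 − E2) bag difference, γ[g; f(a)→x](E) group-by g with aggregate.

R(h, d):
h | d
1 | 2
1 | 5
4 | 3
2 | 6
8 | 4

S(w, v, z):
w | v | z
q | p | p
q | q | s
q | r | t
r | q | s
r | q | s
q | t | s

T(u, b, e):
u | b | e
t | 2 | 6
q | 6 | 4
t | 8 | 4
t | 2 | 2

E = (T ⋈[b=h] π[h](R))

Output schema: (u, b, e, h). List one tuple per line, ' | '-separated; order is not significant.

Stepwise |·|:
  T → 4
  R → 5
  π[h](R) → 5
  (T ⋈[b=h] π[h](R)) → 3

== RESULT ==
u | b | e | h
t | 2 | 2 | 2
t | 2 | 6 | 2
t | 8 | 4 | 8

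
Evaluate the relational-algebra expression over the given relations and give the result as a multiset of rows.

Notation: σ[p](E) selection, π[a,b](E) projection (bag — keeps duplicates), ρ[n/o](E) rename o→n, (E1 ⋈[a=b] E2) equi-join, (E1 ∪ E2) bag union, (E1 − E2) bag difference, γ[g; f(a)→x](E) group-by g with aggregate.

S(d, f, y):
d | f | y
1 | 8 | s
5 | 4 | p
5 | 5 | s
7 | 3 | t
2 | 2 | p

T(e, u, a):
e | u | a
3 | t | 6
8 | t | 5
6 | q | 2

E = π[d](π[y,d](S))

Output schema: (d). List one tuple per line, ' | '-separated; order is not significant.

Per-node cardinality:
  S → 5
  π[y,d](S) → 5
  π[d](π[y,d](S)) → 5

== RESULT ==
d
1
2
5
5
7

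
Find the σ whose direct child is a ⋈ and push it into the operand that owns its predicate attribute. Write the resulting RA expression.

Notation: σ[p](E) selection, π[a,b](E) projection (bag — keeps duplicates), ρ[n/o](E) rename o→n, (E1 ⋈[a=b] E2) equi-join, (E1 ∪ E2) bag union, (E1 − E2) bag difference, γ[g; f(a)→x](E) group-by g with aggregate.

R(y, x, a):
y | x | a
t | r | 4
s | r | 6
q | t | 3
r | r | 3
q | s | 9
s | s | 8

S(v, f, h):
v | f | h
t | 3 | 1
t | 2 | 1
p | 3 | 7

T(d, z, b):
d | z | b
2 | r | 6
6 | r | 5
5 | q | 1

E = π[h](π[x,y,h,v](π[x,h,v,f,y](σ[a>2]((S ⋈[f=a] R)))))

σ filters on a, owned by the right side.
E' = π[h](π[x,y,h,v](π[x,h,v,f,y]((S ⋈[f=a] σ[a>2](R)))))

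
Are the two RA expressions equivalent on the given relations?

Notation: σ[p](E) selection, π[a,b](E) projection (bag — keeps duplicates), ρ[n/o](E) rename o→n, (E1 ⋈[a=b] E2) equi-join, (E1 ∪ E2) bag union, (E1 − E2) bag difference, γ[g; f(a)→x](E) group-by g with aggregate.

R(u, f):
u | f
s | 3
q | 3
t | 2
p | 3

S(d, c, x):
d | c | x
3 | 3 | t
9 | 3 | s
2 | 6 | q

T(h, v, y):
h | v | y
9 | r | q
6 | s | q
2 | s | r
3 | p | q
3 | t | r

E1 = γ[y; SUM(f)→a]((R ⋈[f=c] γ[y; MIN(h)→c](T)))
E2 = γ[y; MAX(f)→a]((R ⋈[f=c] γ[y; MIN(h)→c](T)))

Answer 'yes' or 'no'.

E1 per-node cardinality:
  R → 4
  T → 5
  γ[y; MIN(h)→c](T) → 2
  (R ⋈[f=c] γ[y; MIN(h)→c](T)) → 4
  γ[y; SUM(f)→a]((R ⋈[f=c] γ[y; MIN(h)→c](T))) → 2
E2 per-node cardinality:
  R → 4
  T → 5
  γ[y; MIN(h)→c](T) → 2
  (R ⋈[f=c] γ[y; MIN(h)→c](T)) → 4
  γ[y; MAX(f)→a]((R ⋈[f=c] γ[y; MIN(h)→c](T))) → 2

E1 result:
y | a
q | 9
r | 2
E2 result:
y | a
q | 3
r | 2
Witness: ('q', 3) appears 0× in E1 but 1× in E2.

no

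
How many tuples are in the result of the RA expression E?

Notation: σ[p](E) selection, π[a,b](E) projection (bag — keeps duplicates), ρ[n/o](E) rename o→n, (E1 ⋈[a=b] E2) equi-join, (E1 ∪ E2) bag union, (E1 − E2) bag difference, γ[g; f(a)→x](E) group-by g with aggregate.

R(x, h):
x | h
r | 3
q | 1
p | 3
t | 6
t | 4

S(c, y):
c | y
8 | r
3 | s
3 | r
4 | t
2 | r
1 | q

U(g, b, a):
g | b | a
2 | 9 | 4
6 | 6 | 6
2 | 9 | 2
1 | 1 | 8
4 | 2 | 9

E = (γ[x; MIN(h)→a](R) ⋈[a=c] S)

Subexpression sizes:
  R → 5
  γ[x; MIN(h)→a](R) → 4
  S → 6
  (γ[x; MIN(h)→a](R) ⋈[a=c] S) → 6

|E| = 6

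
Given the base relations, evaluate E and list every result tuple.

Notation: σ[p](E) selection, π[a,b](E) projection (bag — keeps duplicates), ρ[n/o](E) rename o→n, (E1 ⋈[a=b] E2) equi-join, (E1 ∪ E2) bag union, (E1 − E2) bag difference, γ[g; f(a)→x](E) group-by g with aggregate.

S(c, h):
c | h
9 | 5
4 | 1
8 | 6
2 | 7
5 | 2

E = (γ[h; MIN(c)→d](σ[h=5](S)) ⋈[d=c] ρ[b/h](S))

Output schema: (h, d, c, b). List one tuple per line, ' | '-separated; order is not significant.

Per-node cardinality:
  S → 5
  σ[h=5](S) → 1
  γ[h; MIN(c)→d](σ[h=5](S)) → 1
  S → 5
  ρ[b/h](S) → 5
  (γ[h; MIN(c)→d](σ[h=5](S)) ⋈[d=c] ρ[b/h](S)) → 1

== RESULT ==
h | d | c | b
5 | 9 | 9 | 5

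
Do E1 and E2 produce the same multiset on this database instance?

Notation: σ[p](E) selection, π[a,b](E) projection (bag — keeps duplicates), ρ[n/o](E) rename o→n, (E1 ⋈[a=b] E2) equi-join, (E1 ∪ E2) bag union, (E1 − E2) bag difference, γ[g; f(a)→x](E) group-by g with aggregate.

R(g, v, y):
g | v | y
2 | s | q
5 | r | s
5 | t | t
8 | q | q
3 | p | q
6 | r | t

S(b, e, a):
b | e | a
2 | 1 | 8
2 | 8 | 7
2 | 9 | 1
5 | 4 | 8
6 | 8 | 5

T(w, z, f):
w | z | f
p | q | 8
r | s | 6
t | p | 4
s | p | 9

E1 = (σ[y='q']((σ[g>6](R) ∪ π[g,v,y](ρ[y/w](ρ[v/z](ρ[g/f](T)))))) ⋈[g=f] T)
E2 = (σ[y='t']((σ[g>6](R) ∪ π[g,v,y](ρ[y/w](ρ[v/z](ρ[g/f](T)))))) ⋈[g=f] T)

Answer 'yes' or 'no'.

E1 subexpression sizes:
  R → 6
  σ[g>6](R) → 1
  T → 4
  ρ[g/f](T) → 4
  ρ[v/z](ρ[g/f](T)) → 4
  ρ[y/w](ρ[v/z](ρ[g/f](T))) → 4
  π[g,v,y](ρ[y/w](ρ[v/z](ρ[g/f](T)))) → 4
  (σ[g>6](R) ∪ π[g,v,y](ρ[y/w](ρ[v/z](ρ[g/f](T))))) → 5
  σ[y='q']((σ[g>6](R) ∪ π[g,v,y](ρ[y/w](ρ[v/z](ρ[g/f](T)))))) → 1
  T → 4
  (σ[y='q']((σ[g>6](R) ∪ π[g,v,y](ρ[y/w](ρ[v/z](ρ[g/f](T)))))) ⋈[g=f] T) → 1
E2 subexpression sizes:
  R → 6
  σ[g>6](R) → 1
  T → 4
  ρ[g/f](T) → 4
  ρ[v/z](ρ[g/f](T)) → 4
  ρ[y/w](ρ[v/z](ρ[g/f](T))) → 4
  π[g,v,y](ρ[y/w](ρ[v/z](ρ[g/f](T)))) → 4
  (σ[g>6](R) ∪ π[g,v,y](ρ[y/w](ρ[v/z](ρ[g/f](T))))) → 5
  σ[y='t']((σ[g>6](R) ∪ π[g,v,y](ρ[y/w](ρ[v/z](ρ[g/f](T)))))) → 1
  T → 4
  (σ[y='t']((σ[g>6](R) ∪ π[g,v,y](ρ[y/w](ρ[v/z](ρ[g/f](T)))))) ⋈[g=f] T) → 1

E1 result:
g | v | y | w | z | f
8 | q | q | p | q | 8
E2 result:
g | v | y | w | z | f
4 | p | t | t | p | 4
Witness: (8, 'q', 'q', 'p', 'q', 8) appears 1× in E1 but 0× in E2.

no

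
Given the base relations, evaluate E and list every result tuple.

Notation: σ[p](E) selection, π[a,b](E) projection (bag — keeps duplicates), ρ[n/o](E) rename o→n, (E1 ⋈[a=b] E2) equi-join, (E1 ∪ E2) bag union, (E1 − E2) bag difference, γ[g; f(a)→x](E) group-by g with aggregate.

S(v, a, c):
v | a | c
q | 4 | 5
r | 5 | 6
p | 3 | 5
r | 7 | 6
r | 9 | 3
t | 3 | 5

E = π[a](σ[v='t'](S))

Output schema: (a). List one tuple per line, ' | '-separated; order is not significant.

Per-node cardinality:
  S → 6
  σ[v='t'](S) → 1
  π[a](σ[v='t'](S)) → 1

== RESULT ==
a
3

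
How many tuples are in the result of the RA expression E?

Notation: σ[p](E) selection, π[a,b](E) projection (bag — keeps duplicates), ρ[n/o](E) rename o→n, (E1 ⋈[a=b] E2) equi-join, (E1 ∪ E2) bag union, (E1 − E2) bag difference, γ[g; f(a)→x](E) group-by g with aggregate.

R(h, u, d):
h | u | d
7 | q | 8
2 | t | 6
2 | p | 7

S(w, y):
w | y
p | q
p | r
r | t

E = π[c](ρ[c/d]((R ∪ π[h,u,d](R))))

Per-node cardinality:
  R → 3
  R → 3
  π[h,u,d](R) → 3
  (R ∪ π[h,u,d](R)) → 6
  ρ[c/d]((R ∪ π[h,u,d](R))) → 6
  π[c](ρ[c/d]((R ∪ π[h,u,d](R)))) → 6

|E| = 6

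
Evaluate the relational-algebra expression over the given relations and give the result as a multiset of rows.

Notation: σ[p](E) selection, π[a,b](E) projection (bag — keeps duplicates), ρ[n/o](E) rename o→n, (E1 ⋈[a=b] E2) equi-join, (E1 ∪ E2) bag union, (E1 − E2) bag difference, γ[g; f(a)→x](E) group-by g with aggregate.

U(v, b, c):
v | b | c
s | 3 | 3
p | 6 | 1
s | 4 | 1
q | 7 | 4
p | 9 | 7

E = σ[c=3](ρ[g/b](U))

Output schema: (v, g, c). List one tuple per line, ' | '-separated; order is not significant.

Stepwise |·|:
  U → 5
  ρ[g/b](U) → 5
  σ[c=3](ρ[g/b](U)) → 1

== RESULT ==
v | g | c
s | 3 | 3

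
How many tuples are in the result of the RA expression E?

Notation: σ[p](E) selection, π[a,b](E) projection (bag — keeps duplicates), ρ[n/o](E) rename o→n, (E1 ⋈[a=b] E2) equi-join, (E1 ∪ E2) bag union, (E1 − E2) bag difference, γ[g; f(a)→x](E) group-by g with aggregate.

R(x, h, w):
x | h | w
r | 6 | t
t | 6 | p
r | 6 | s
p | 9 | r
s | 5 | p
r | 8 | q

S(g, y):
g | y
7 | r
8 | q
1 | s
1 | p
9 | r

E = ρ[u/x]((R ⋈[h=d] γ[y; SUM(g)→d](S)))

Subexpression sizes:
  R → 6
  S → 5
  γ[y; SUM(g)→d](S) → 4
  (R ⋈[h=d] γ[y; SUM(g)→d](S)) → 1
  ρ[u/x]((R ⋈[h=d] γ[y; SUM(g)→d](S))) → 1

|E| = 1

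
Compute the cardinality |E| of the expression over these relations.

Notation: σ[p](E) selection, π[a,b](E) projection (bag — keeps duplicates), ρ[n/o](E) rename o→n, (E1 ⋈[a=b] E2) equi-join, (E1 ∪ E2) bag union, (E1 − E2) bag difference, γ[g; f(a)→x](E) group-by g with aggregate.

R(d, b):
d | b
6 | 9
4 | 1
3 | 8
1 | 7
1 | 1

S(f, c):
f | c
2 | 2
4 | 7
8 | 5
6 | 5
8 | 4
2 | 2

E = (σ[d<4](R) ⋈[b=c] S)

Row counts bottom-up:
  R → 5
  σ[d<4](R) → 3
  S → 6
  (σ[d<4](R) ⋈[b=c] S) → 1

|E| = 1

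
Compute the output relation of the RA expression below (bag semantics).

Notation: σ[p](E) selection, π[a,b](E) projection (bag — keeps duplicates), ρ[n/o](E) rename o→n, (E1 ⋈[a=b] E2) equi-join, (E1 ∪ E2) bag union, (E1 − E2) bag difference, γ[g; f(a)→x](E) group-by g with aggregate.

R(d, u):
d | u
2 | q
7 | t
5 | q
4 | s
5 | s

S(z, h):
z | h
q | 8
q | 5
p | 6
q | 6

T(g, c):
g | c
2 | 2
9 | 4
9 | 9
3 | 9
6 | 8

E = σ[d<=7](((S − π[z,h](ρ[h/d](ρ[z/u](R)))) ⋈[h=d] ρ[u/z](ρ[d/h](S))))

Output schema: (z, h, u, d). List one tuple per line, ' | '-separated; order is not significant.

Per-node cardinality:
  S → 4
  R → 5
  ρ[z/u](R) → 5
  ρ[h/d](ρ[z/u](R)) → 5
  π[z,h](ρ[h/d](ρ[z/u](R))) → 5
  (S − π[z,h](ρ[h/d](ρ[z/u](R)))) → 3
  S → 4
  ρ[d/h](S) → 4
  ρ[u/z](ρ[d/h](S)) → 4
  ((S − π[z,h](ρ[h/d](ρ[z/u](R)))) ⋈[h=d] ρ[u/z](ρ[d/h](S))) → 5
  σ[d<=7](((S − π[z,h](ρ[h/d](ρ[z/u](R)))) ⋈[h=d] ρ[u/z](ρ[d/h](S)))) → 4

== RESULT ==
z | h | u | d
p | 6 | p | 6
p | 6 | q | 6
q | 6 | p | 6
q | 6 | q | 6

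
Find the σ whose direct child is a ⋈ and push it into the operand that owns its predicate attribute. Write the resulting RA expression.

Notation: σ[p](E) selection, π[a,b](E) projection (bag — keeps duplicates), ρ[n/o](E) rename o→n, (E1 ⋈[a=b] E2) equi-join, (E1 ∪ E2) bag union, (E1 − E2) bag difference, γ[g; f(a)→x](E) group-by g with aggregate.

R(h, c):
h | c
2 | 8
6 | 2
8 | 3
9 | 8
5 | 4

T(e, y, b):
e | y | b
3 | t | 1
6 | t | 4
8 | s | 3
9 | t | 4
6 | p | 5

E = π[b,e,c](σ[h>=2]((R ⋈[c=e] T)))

σ filters on h, owned by the left side.
E' = π[b,e,c]((σ[h>=2](R) ⋈[c=e] T))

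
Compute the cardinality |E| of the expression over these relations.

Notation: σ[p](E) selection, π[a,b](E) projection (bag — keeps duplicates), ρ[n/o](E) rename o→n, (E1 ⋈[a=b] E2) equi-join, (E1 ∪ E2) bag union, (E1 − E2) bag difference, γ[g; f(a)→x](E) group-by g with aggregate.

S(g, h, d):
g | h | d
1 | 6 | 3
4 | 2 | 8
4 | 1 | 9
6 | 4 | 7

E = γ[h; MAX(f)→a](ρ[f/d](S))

Stepwise |·|:
  S → 4
  ρ[f/d](S) → 4
  γ[h; MAX(f)→a](ρ[f/d](S)) → 4

|E| = 4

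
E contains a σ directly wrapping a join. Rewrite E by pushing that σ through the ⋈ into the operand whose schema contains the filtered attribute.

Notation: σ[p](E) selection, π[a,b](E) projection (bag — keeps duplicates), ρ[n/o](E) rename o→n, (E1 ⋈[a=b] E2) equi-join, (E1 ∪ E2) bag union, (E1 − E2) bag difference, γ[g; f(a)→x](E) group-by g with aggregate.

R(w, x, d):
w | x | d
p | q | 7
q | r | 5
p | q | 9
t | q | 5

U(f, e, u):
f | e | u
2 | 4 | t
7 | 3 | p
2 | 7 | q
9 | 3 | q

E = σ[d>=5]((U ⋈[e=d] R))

σ filters on d, owned by the right side.
E' = (U ⋈[e=d] σ[d>=5](R))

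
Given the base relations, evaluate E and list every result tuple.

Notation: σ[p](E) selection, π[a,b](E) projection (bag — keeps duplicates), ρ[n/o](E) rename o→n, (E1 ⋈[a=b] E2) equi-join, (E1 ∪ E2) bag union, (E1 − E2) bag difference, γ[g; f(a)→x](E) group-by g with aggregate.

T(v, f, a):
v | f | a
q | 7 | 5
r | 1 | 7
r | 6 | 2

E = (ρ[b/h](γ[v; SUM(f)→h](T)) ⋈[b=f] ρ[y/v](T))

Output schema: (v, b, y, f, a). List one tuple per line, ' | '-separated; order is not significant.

Subexpression sizes:
  T → 3
  γ[v; SUM(f)→h](T) → 2
  ρ[b/h](γ[v; SUM(f)→h](T)) → 2
  T → 3
  ρ[y/v](T) → 3
  (ρ[b/h](γ[v; SUM(f)→h](T)) ⋈[b=f] ρ[y/v](T)) → 2

== RESULT ==
v | b | y | f | a
q | 7 | q | 7 | 5
r | 7 | q | 7 | 5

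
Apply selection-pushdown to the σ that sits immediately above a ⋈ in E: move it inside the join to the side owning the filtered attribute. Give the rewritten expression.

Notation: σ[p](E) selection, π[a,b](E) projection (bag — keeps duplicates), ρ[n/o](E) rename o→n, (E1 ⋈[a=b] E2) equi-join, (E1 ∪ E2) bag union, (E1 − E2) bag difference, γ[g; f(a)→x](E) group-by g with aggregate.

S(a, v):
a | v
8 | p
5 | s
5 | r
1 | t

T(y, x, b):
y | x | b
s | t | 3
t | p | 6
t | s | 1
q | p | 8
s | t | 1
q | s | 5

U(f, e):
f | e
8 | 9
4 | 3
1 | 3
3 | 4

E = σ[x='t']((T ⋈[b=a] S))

σ filters on x, owned by the left side.
E' = (σ[x='t'](T) ⋈[b=a] S)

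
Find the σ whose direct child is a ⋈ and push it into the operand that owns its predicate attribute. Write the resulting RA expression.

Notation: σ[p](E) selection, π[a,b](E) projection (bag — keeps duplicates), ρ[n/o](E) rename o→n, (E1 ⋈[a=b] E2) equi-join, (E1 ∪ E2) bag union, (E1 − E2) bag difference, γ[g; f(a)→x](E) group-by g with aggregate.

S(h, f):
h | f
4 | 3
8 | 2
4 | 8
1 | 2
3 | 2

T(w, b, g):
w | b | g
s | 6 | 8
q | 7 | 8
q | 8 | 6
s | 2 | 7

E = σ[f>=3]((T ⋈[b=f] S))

σ filters on f, owned by the right side.
E' = (T ⋈[b=f] σ[f>=3](S))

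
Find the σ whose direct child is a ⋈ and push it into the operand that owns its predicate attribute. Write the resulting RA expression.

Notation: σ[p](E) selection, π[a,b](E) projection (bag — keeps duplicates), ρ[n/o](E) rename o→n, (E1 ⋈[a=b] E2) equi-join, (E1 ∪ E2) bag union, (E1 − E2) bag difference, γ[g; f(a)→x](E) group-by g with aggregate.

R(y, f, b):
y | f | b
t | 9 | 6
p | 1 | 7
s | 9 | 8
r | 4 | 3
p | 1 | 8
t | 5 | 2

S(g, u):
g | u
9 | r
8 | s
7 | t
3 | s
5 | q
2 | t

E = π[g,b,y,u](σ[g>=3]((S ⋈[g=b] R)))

σ filters on g, owned by the left side.
E' = π[g,b,y,u]((σ[g>=3](S) ⋈[g=b] R))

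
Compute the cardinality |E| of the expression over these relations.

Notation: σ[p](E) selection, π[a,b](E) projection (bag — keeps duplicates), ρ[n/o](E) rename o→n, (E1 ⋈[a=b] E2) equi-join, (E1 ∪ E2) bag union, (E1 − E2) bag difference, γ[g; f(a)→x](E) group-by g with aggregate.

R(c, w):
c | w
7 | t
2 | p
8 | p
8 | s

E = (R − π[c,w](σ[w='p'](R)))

Stepwise |·|:
  R → 4
  R → 4
  σ[w='p'](R) → 2
  π[c,w](σ[w='p'](R)) → 2
  (R − π[c,w](σ[w='p'](R))) → 2

|E| = 2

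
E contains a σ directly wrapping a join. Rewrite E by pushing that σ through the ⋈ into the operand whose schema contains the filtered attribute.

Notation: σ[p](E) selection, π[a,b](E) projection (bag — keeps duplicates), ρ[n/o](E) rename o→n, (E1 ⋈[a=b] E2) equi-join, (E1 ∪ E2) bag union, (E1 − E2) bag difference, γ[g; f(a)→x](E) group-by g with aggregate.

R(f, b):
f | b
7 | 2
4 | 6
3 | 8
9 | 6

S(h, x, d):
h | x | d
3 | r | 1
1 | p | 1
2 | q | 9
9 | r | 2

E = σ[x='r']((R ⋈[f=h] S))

σ filters on x, owned by the right side.
E' = (R ⋈[f=h] σ[x='r'](S))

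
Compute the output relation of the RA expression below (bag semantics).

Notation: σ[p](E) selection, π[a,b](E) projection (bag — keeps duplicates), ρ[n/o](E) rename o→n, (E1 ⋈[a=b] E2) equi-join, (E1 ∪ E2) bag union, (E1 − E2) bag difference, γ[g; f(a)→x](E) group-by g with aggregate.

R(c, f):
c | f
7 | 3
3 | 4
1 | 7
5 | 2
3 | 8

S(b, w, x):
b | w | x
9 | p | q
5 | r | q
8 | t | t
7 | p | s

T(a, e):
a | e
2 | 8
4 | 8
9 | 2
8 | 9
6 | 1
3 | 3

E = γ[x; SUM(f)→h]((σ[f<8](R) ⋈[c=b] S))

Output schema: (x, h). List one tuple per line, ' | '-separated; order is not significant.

Per-node cardinality:
  R → 5
  σ[f<8](R) → 4
  S → 4
  (σ[f<8](R) ⋈[c=b] S) → 2
  γ[x; SUM(f)→h]((σ[f<8](R) ⋈[c=b] S)) → 2

== RESULT ==
x | h
q | 2
s | 3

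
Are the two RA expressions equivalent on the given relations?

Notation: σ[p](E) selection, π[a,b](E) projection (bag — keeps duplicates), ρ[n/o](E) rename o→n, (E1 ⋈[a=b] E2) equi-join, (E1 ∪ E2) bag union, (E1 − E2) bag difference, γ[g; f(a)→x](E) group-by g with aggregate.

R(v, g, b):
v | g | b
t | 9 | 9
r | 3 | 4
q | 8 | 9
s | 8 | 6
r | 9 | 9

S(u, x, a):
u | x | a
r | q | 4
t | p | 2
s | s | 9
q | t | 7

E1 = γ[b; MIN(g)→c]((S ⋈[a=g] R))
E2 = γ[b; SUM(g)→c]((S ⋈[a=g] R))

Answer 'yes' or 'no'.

E1 row counts bottom-up:
  S → 4
  R → 5
  (S ⋈[a=g] R) → 2
  γ[b; MIN(g)→c]((S ⋈[a=g] R)) → 1
E2 row counts bottom-up:
  S → 4
  R → 5
  (S ⋈[a=g] R) → 2
  γ[b; SUM(g)→c]((S ⋈[a=g] R)) → 1

E1 result:
b | c
9 | 9
E2 result:
b | c
9 | 18
Witness: (9, 18) appears 0× in E1 but 1× in E2.

no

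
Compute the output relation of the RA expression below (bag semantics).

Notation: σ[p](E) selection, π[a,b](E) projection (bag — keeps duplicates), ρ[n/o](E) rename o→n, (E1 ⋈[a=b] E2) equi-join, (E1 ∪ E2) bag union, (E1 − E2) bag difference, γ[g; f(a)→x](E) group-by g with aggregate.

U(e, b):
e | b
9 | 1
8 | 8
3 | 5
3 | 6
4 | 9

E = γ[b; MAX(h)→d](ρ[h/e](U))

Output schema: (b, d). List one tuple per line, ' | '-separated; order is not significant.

Subexpression sizes:
  U → 5
  ρ[h/e](U) → 5
  γ[b; MAX(h)→d](ρ[h/e](U)) → 5

== RESULT ==
b | d
1 | 9
5 | 3
6 | 3
8 | 8
9 | 4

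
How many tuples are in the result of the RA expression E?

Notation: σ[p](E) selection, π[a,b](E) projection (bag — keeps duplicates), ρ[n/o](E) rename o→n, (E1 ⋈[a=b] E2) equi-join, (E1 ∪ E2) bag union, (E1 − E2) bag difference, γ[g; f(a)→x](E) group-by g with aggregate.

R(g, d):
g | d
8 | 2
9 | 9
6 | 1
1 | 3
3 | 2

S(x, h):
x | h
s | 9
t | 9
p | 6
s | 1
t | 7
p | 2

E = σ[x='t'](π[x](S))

Per-node cardinality:
  S → 6
  π[x](S) → 6
  σ[x='t'](π[x](S)) → 2

|E| = 2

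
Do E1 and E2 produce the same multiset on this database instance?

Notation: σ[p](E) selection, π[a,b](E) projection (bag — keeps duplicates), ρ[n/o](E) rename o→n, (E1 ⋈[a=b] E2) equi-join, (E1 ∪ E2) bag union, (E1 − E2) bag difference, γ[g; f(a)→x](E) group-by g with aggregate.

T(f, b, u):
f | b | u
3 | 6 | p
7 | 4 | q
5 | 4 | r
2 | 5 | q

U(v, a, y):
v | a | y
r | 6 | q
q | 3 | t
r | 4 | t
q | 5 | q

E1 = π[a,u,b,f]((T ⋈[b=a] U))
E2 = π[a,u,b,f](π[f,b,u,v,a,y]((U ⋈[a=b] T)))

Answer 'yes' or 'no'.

E1 subexpression sizes:
  T → 4
  U → 4
  (T ⋈[b=a] U) → 4
  π[a,u,b,f]((T ⋈[b=a] U)) → 4
E2 subexpression sizes:
  U → 4
  T → 4
  (U ⋈[a=b] T) → 4
  π[f,b,u,v,a,y]((U ⋈[a=b] T)) → 4
  π[a,u,b,f](π[f,b,u,v,a,y]((U ⋈[a=b] T))) → 4

E1 and E2 produce the same multiset:
a | u | b | f
4 | q | 4 | 7
4 | r | 4 | 5
5 | q | 5 | 2
6 | p | 6 | 3

yes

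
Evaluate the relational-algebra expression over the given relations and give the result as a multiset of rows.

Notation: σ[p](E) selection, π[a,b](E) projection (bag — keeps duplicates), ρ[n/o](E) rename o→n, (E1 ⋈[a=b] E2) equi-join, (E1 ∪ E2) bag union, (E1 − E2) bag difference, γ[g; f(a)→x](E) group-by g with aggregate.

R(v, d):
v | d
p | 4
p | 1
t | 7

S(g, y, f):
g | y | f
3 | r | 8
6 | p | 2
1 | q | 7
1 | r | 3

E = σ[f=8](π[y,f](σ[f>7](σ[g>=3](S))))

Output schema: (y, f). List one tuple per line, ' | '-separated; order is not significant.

Per-node cardinality:
  S → 4
  σ[g>=3](S) → 2
  σ[f>7](σ[g>=3](S)) → 1
  π[y,f](σ[f>7](σ[g>=3](S))) → 1
  σ[f=8](π[y,f](σ[f>7](σ[g>=3](S)))) → 1

== RESULT ==
y | f
r | 8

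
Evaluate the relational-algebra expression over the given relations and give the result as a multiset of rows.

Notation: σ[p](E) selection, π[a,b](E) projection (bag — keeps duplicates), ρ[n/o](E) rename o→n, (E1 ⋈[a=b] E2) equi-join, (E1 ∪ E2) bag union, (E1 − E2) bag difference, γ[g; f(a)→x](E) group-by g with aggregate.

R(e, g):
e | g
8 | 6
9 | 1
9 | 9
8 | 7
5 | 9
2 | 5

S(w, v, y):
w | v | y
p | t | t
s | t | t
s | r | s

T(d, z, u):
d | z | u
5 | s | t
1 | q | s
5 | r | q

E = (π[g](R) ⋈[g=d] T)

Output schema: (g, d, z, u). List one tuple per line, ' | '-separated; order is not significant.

Per-node cardinality:
  R → 6
  π[g](R) → 6
  T → 3
  (π[g](R) ⋈[g=d] T) → 3

== RESULT ==
g | d | z | u
1 | 1 | q | s
5 | 5 | r | q
5 | 5 | s | t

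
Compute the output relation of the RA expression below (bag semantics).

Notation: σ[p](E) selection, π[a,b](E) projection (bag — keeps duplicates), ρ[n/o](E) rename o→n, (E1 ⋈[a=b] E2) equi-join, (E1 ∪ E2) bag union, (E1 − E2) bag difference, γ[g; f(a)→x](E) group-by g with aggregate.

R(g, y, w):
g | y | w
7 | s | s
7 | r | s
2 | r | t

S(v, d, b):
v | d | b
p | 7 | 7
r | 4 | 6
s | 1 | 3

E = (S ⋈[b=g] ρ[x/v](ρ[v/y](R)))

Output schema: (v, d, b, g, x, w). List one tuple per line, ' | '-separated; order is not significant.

Subexpression sizes:
  S → 3
  R → 3
  ρ[v/y](R) → 3
  ρ[x/v](ρ[v/y](R)) → 3
  (S ⋈[b=g] ρ[x/v](ρ[v/y](R))) → 2

== RESULT ==
v | d | b | g | x | w
p | 7 | 7 | 7 | r | s
p | 7 | 7 | 7 | s | s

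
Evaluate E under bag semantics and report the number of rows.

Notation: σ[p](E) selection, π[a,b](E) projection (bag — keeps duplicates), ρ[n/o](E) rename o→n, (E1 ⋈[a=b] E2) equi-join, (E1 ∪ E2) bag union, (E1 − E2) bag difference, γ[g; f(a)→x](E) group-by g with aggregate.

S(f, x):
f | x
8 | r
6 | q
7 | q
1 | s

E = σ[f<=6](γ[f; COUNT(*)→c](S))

Subexpression sizes:
  S → 4
  γ[f; COUNT(*)→c](S) → 4
  σ[f<=6](γ[f; COUNT(*)→c](S)) → 2

|E| = 2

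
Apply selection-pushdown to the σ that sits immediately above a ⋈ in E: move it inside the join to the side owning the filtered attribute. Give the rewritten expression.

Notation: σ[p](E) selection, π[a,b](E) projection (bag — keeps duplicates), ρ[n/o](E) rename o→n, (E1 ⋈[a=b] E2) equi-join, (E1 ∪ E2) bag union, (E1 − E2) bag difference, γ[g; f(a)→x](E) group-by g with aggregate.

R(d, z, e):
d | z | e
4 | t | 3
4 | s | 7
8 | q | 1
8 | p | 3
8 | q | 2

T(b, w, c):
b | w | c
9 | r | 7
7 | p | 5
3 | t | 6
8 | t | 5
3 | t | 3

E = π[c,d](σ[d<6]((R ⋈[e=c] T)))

σ filters on d, owned by the left side.
E' = π[c,d]((σ[d<6](R) ⋈[e=c] T))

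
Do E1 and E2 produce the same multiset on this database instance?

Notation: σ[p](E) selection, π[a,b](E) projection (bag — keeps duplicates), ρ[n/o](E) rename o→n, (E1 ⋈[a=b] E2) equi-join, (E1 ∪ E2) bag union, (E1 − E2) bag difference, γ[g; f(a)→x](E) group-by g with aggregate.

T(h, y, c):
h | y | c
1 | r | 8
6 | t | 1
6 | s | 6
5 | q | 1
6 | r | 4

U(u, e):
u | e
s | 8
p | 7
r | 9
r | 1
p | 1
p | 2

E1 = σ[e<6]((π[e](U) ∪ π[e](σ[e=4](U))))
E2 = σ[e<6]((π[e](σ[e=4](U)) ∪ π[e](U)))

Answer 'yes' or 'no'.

E1 per-node cardinality:
  U → 6
  π[e](U) → 6
  U → 6
  σ[e=4](U) → 0
  π[e](σ[e=4](U)) → 0
  (π[e](U) ∪ π[e](σ[e=4](U))) → 6
  σ[e<6]((π[e](U) ∪ π[e](σ[e=4](U)))) → 3
E2 per-node cardinality:
  U → 6
  σ[e=4](U) → 0
  π[e](σ[e=4](U)) → 0
  U → 6
  π[e](U) → 6
  (π[e](σ[e=4](U)) ∪ π[e](U)) → 6
  σ[e<6]((π[e](σ[e=4](U)) ∪ π[e](U))) → 3

E1 and E2 produce the same multiset:
e
1
1
2

yes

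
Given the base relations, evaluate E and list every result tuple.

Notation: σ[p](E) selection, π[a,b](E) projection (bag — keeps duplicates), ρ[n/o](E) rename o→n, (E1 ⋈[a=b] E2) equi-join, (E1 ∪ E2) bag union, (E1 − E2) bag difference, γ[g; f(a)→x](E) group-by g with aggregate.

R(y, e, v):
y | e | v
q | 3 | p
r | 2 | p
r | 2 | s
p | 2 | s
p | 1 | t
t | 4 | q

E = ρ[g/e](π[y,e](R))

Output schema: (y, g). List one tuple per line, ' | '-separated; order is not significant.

Per-node cardinality:
  R → 6
  π[y,e](R) → 6
  ρ[g/e](π[y,e](R)) → 6

== RESULT ==
y | g
p | 1
p | 2
q | 3
r | 2
r | 2
t | 4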